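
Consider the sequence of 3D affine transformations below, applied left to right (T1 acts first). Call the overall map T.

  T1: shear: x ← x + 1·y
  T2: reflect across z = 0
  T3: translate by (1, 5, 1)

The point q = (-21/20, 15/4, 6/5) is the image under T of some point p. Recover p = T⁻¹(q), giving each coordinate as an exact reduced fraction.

p = (-4/5, -5/4, -1/5)

T1 = [1 1 0 0; 0 1 0 0; 0 0 1 0; 0 0 0 1]
T2·T1 = [1 1 0 0; 0 1 0 0; 0 0 -1 0; 0 0 0 1]
T3·…·T1 = [1 1 0 1; 0 1 0 5; 0 0 -1 1; 0 0 0 1]
det M = -1; M⁻¹ = [1 -1 0 4; 0 1 0 -5; 0 0 -1 1; 0 0 0 1]
M⁻¹ · (-21/20, 15/4, 6/5)ᵀ = (-4/5, -5/4, -1/5)ᵀ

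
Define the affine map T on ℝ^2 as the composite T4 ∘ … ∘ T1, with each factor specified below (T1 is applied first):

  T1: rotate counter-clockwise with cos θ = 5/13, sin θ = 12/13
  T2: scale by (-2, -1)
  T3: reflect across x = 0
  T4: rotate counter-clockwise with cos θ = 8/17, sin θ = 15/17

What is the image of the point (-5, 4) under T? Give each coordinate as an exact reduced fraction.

T(p) = (-8, -110/13)

T1 rotate counter-clockwise with cos θ = 5/13, sin θ = 12/13: (-5, 4) → (-73/13, -40/13)
T2 scale by (-2, -1): (-73/13, -40/13) → (146/13, 40/13)
T3 reflect across x = 0: (146/13, 40/13) → (-146/13, 40/13)
T4 rotate counter-clockwise with cos θ = 8/17, sin θ = 15/17: (-146/13, 40/13) → (-8, -110/13)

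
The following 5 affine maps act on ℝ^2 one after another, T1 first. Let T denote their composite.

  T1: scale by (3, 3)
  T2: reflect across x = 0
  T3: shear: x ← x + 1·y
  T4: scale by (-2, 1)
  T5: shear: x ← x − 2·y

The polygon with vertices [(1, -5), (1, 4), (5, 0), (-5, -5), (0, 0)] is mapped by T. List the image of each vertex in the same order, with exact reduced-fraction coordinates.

T1 scale by (3, 3): (1, -5) → (3, -15); (1, 4) → (3, 12); (5, 0) → (15, 0); (-5, -5) → (-15, -15); (0, 0) → (0, 0)
T2 reflect across x = 0: (3, -15) → (-3, -15); (3, 12) → (-3, 12); (15, 0) → (-15, 0); (-15, -15) → (15, -15); (0, 0) → (0, 0)
T3 shear: x ← x + 1·y: (-3, -15) → (-18, -15); (-3, 12) → (9, 12); (-15, 0) → (-15, 0); (15, -15) → (0, -15); (0, 0) → (0, 0)
T4 scale by (-2, 1): (-18, -15) → (36, -15); (9, 12) → (-18, 12); (-15, 0) → (30, 0); (0, -15) → (0, -15); (0, 0) → (0, 0)
T5 shear: x ← x − 2·y: (36, -15) → (66, -15); (-18, 12) → (-42, 12); (30, 0) → (30, 0); (0, -15) → (30, -15); (0, 0) → (0, 0)

image vertices: (66, -15), (-42, 12), (30, 0), (30, -15), (0, 0)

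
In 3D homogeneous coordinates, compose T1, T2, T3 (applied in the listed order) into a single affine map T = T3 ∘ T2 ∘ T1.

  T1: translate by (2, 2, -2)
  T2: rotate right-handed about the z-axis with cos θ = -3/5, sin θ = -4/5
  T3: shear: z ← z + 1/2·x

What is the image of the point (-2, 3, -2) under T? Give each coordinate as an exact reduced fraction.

T1 translate by (2, 2, -2): (-2, 3, -2) → (0, 5, -4)
T2 rotate right-handed about the z-axis with cos θ = -3/5, sin θ = -4/5: (0, 5, -4) → (4, -3, -4)
T3 shear: z ← z + 1/2·x: (4, -3, -4) → (4, -3, -2)

T(p) = (4, -3, -2)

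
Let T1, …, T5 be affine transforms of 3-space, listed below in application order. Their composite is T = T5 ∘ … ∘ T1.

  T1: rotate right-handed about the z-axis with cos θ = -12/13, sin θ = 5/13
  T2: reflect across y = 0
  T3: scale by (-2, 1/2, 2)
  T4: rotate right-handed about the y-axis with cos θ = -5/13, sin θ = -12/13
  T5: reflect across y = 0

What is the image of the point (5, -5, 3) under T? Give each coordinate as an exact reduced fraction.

T(p) = (-1286/169, 85/26, 450/169)

T1 rotate right-handed about the z-axis with cos θ = -12/13, sin θ = 5/13: (5, -5, 3) → (-35/13, 85/13, 3)
T2 reflect across y = 0: (-35/13, 85/13, 3) → (-35/13, -85/13, 3)
T3 scale by (-2, 1/2, 2): (-35/13, -85/13, 3) → (70/13, -85/26, 6)
T4 rotate right-handed about the y-axis with cos θ = -5/13, sin θ = -12/13: (70/13, -85/26, 6) → (-1286/169, -85/26, 450/169)
T5 reflect across y = 0: (-1286/169, -85/26, 450/169) → (-1286/169, 85/26, 450/169)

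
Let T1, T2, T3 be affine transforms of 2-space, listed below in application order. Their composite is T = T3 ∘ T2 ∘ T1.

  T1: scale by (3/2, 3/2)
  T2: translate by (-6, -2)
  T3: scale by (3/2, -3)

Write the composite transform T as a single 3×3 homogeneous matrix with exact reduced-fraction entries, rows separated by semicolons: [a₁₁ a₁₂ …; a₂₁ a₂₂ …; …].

T = [9/4 0 -9; 0 -9/2 6; 0 0 1]

T1 = [3/2 0 0; 0 3/2 0; 0 0 1]
T2·T1 = [3/2 0 -6; 0 3/2 -2; 0 0 1]
T3·…·T1 = [9/4 0 -9; 0 -9/2 6; 0 0 1]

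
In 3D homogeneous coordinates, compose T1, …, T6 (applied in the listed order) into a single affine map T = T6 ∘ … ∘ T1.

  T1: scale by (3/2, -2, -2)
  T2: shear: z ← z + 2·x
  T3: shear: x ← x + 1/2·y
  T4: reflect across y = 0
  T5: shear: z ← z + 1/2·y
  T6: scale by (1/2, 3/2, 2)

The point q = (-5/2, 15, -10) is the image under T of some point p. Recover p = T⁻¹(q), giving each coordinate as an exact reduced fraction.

p = (0, 5, 5)

T1 = [3/2 0 0 0; 0 -2 0 0; 0 0 -2 0; 0 0 0 1]
T2·T1 = [3/2 0 0 0; 0 -2 0 0; 3 0 -2 0; 0 0 0 1]
T3·…·T1 = [3/2 -1 0 0; 0 -2 0 0; 3 0 -2 0; 0 0 0 1]
T4·…·T1 = [3/2 -1 0 0; 0 2 0 0; 3 0 -2 0; 0 0 0 1]
T5·…·T1 = [3/2 -1 0 0; 0 2 0 0; 3 1 -2 0; 0 0 0 1]
T6·…·T1 = [3/4 -1/2 0 0; 0 3 0 0; 6 2 -4 0; 0 0 0 1]
det M = -9; M⁻¹ = [4/3 2/9 0 0; 0 1/3 0 0; 2 1/2 -1/4 0; 0 0 0 1]
M⁻¹ · (-5/2, 15, -10)ᵀ = (0, 5, 5)ᵀ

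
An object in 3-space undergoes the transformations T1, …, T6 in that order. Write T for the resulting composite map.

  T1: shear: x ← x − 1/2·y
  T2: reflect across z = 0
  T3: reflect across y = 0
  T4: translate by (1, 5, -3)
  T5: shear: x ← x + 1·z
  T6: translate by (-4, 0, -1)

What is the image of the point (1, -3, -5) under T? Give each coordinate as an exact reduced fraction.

T(p) = (3/2, 8, 1)

T1 shear: x ← x − 1/2·y: (1, -3, -5) → (5/2, -3, -5)
T2 reflect across z = 0: (5/2, -3, -5) → (5/2, -3, 5)
T3 reflect across y = 0: (5/2, -3, 5) → (5/2, 3, 5)
T4 translate by (1, 5, -3): (5/2, 3, 5) → (7/2, 8, 2)
T5 shear: x ← x + 1·z: (7/2, 8, 2) → (11/2, 8, 2)
T6 translate by (-4, 0, -1): (11/2, 8, 2) → (3/2, 8, 1)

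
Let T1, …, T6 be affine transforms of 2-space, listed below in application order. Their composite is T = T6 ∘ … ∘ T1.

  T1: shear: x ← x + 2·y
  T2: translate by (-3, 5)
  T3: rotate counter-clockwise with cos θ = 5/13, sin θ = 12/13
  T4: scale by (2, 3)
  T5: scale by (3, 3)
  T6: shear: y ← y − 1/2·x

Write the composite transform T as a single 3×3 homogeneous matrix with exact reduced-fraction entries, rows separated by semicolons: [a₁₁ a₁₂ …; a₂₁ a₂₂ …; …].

T1 = [1 2 0; 0 1 0; 0 0 1]
T2·T1 = [1 2 -3; 0 1 5; 0 0 1]
T3·…·T1 = [5/13 -2/13 -75/13; 12/13 29/13 -11/13; 0 0 1]
T4·…·T1 = [10/13 -4/13 -150/13; 36/13 87/13 -33/13; 0 0 1]
T5·…·T1 = [30/13 -12/13 -450/13; 108/13 261/13 -99/13; 0 0 1]
T6·…·T1 = [30/13 -12/13 -450/13; 93/13 267/13 126/13; 0 0 1]

T = [30/13 -12/13 -450/13; 93/13 267/13 126/13; 0 0 1]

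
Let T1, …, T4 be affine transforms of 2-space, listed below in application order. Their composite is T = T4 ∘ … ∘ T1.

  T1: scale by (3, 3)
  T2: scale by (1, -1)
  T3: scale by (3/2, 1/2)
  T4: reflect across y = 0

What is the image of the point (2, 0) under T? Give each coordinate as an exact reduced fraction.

T1 scale by (3, 3): (2, 0) → (6, 0)
T2 scale by (1, -1): (6, 0) → (6, 0)
T3 scale by (3/2, 1/2): (6, 0) → (9, 0)
T4 reflect across y = 0: (9, 0) → (9, 0)

T(p) = (9, 0)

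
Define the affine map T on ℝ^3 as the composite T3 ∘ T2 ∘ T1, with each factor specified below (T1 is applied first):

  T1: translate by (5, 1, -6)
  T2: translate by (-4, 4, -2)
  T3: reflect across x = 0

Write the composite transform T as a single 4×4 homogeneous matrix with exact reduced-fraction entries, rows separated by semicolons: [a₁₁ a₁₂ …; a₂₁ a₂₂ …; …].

T = [-1 0 0 -1; 0 1 0 5; 0 0 1 -8; 0 0 0 1]

T1 = [1 0 0 5; 0 1 0 1; 0 0 1 -6; 0 0 0 1]
T2·T1 = [1 0 0 1; 0 1 0 5; 0 0 1 -8; 0 0 0 1]
T3·…·T1 = [-1 0 0 -1; 0 1 0 5; 0 0 1 -8; 0 0 0 1]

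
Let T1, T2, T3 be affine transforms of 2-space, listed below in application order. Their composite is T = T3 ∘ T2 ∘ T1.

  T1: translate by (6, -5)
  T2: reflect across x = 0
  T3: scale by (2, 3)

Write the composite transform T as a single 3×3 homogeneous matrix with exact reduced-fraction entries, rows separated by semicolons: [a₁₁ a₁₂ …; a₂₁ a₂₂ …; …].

T1 = [1 0 6; 0 1 -5; 0 0 1]
T2·T1 = [-1 0 -6; 0 1 -5; 0 0 1]
T3·…·T1 = [-2 0 -12; 0 3 -15; 0 0 1]

T = [-2 0 -12; 0 3 -15; 0 0 1]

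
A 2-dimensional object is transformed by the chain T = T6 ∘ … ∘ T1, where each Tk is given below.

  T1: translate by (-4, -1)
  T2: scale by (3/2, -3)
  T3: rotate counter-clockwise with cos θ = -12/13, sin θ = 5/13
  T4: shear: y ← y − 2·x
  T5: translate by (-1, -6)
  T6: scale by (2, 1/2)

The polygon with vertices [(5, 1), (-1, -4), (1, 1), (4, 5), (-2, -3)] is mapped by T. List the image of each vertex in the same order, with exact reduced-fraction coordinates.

image vertices: (-62/13, -69/52), (4/13, -651/52), (82/13, -417/52), (94/13, -27/13), (70/13, -363/26)

T1 translate by (-4, -1): (5, 1) → (1, 0); (-1, -4) → (-5, -5); (1, 1) → (-3, 0); (4, 5) → (0, 4); (-2, -3) → (-6, -4)
T2 scale by (3/2, -3): (1, 0) → (3/2, 0); (-5, -5) → (-15/2, 15); (-3, 0) → (-9/2, 0); (0, 4) → (0, -12); (-6, -4) → (-9, 12)
T3 rotate counter-clockwise with cos θ = -12/13, sin θ = 5/13: (3/2, 0) → (-18/13, 15/26); (-15/2, 15) → (15/13, -435/26); (-9/2, 0) → (54/13, -45/26); (0, -12) → (60/13, 144/13); (-9, 12) → (48/13, -189/13)
T4 shear: y ← y − 2·x: (-18/13, 15/26) → (-18/13, 87/26); (15/13, -435/26) → (15/13, -495/26); (54/13, -45/26) → (54/13, -261/26); (60/13, 144/13) → (60/13, 24/13); (48/13, -189/13) → (48/13, -285/13)
T5 translate by (-1, -6): (-18/13, 87/26) → (-31/13, -69/26); (15/13, -495/26) → (2/13, -651/26); (54/13, -261/26) → (41/13, -417/26); (60/13, 24/13) → (47/13, -54/13); (48/13, -285/13) → (35/13, -363/13)
T6 scale by (2, 1/2): (-31/13, -69/26) → (-62/13, -69/52); (2/13, -651/26) → (4/13, -651/52); (41/13, -417/26) → (82/13, -417/52); (47/13, -54/13) → (94/13, -27/13); (35/13, -363/13) → (70/13, -363/26)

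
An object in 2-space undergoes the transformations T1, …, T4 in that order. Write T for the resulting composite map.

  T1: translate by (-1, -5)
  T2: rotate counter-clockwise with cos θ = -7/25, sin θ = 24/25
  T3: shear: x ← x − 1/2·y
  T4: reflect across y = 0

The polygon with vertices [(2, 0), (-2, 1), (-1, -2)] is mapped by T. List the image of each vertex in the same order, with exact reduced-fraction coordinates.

image vertices: (167/50, -59/25), (139/25, 44/25), (363/50, -1/25)

T1 translate by (-1, -5): (2, 0) → (1, -5); (-2, 1) → (-3, -4); (-1, -2) → (-2, -7)
T2 rotate counter-clockwise with cos θ = -7/25, sin θ = 24/25: (1, -5) → (113/25, 59/25); (-3, -4) → (117/25, -44/25); (-2, -7) → (182/25, 1/25)
T3 shear: x ← x − 1/2·y: (113/25, 59/25) → (167/50, 59/25); (117/25, -44/25) → (139/25, -44/25); (182/25, 1/25) → (363/50, 1/25)
T4 reflect across y = 0: (167/50, 59/25) → (167/50, -59/25); (139/25, -44/25) → (139/25, 44/25); (363/50, 1/25) → (363/50, -1/25)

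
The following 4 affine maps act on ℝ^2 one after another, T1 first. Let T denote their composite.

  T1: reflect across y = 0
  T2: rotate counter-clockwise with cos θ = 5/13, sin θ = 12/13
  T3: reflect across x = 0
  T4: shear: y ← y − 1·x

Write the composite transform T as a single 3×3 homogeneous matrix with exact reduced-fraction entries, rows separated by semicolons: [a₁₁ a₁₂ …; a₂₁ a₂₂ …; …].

T = [-5/13 -12/13 0; 17/13 7/13 0; 0 0 1]

T1 = [1 0 0; 0 -1 0; 0 0 1]
T2·T1 = [5/13 12/13 0; 12/13 -5/13 0; 0 0 1]
T3·…·T1 = [-5/13 -12/13 0; 12/13 -5/13 0; 0 0 1]
T4·…·T1 = [-5/13 -12/13 0; 17/13 7/13 0; 0 0 1]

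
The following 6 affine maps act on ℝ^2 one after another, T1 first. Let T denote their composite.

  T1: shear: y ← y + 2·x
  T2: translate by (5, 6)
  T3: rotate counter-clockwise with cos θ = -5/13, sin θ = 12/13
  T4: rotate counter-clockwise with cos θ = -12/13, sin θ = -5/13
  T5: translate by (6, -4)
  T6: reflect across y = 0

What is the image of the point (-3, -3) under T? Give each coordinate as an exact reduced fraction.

T(p) = (69/13, 98/13)

T1 shear: y ← y + 2·x: (-3, -3) → (-3, -9)
T2 translate by (5, 6): (-3, -9) → (2, -3)
T3 rotate counter-clockwise with cos θ = -5/13, sin θ = 12/13: (2, -3) → (2, 3)
T4 rotate counter-clockwise with cos θ = -12/13, sin θ = -5/13: (2, 3) → (-9/13, -46/13)
T5 translate by (6, -4): (-9/13, -46/13) → (69/13, -98/13)
T6 reflect across y = 0: (69/13, -98/13) → (69/13, 98/13)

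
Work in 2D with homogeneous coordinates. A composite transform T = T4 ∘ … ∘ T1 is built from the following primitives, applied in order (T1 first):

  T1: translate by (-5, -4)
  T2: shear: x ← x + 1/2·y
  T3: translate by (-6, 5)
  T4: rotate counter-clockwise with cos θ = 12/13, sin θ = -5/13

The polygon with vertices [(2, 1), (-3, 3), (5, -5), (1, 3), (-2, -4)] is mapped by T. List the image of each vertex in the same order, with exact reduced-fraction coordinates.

T1 translate by (-5, -4): (2, 1) → (-3, -3); (-3, 3) → (-8, -1); (5, -5) → (0, -9); (1, 3) → (-4, -1); (-2, -4) → (-7, -8)
T2 shear: x ← x + 1/2·y: (-3, -3) → (-9/2, -3); (-8, -1) → (-17/2, -1); (0, -9) → (-9/2, -9); (-4, -1) → (-9/2, -1); (-7, -8) → (-11, -8)
T3 translate by (-6, 5): (-9/2, -3) → (-21/2, 2); (-17/2, -1) → (-29/2, 4); (-9/2, -9) → (-21/2, -4); (-9/2, -1) → (-21/2, 4); (-11, -8) → (-17, -3)
T4 rotate counter-clockwise with cos θ = 12/13, sin θ = -5/13: (-21/2, 2) → (-116/13, 153/26); (-29/2, 4) → (-154/13, 241/26); (-21/2, -4) → (-146/13, 9/26); (-21/2, 4) → (-106/13, 201/26); (-17, -3) → (-219/13, 49/13)

image vertices: (-116/13, 153/26), (-154/13, 241/26), (-146/13, 9/26), (-106/13, 201/26), (-219/13, 49/13)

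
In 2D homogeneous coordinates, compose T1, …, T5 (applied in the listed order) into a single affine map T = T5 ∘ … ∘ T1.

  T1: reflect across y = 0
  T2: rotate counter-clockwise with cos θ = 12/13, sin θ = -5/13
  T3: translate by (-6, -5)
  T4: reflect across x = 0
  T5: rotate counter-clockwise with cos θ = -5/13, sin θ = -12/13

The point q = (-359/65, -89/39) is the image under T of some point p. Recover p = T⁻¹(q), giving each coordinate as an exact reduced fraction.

p = (4/3, -7/5)

T1 = [1 0 0; 0 -1 0; 0 0 1]
T2·T1 = [12/13 -5/13 0; -5/13 -12/13 0; 0 0 1]
T3·…·T1 = [12/13 -5/13 -6; -5/13 -12/13 -5; 0 0 1]
T4·…·T1 = [-12/13 5/13 6; -5/13 -12/13 -5; 0 0 1]
T5·…·T1 = [0 -1 -90/13; 1 0 -47/13; 0 0 1]
det M = 1; M⁻¹ = [0 1 47/13; -1 0 -90/13; 0 0 1]
M⁻¹ · (-359/65, -89/39)ᵀ = (4/3, -7/5)ᵀ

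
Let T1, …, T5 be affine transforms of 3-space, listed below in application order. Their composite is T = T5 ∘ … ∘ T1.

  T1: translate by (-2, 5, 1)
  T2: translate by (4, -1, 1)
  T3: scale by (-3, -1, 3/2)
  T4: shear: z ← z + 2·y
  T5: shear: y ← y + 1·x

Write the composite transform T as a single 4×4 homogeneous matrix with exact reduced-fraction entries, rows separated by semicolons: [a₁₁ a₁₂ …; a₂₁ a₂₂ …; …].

T = [-3 0 0 -6; -3 -1 0 -10; 0 -2 3/2 -5; 0 0 0 1]

T1 = [1 0 0 -2; 0 1 0 5; 0 0 1 1; 0 0 0 1]
T2·T1 = [1 0 0 2; 0 1 0 4; 0 0 1 2; 0 0 0 1]
T3·…·T1 = [-3 0 0 -6; 0 -1 0 -4; 0 0 3/2 3; 0 0 0 1]
T4·…·T1 = [-3 0 0 -6; 0 -1 0 -4; 0 -2 3/2 -5; 0 0 0 1]
T5·…·T1 = [-3 0 0 -6; -3 -1 0 -10; 0 -2 3/2 -5; 0 0 0 1]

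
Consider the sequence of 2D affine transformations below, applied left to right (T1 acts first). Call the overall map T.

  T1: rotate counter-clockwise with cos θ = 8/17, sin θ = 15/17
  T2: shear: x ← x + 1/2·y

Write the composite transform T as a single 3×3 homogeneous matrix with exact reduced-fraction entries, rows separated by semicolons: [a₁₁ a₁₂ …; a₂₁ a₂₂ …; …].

T = [31/34 -11/17 0; 15/17 8/17 0; 0 0 1]

T1 = [8/17 -15/17 0; 15/17 8/17 0; 0 0 1]
T2·T1 = [31/34 -11/17 0; 15/17 8/17 0; 0 0 1]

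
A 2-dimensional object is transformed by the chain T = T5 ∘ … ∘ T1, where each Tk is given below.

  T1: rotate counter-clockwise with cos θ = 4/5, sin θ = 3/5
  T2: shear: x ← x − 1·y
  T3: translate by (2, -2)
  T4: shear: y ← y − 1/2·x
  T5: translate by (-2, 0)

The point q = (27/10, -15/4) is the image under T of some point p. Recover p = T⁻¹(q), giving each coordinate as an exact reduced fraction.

p = (3, -3/2)

T1 = [4/5 -3/5 0; 3/5 4/5 0; 0 0 1]
T2·T1 = [1/5 -7/5 0; 3/5 4/5 0; 0 0 1]
T3·…·T1 = [1/5 -7/5 2; 3/5 4/5 -2; 0 0 1]
T4·…·T1 = [1/5 -7/5 2; 1/2 3/2 -3; 0 0 1]
T5·…·T1 = [1/5 -7/5 0; 1/2 3/2 -3; 0 0 1]
det M = 1; M⁻¹ = [3/2 7/5 21/5; -1/2 1/5 3/5; 0 0 1]
M⁻¹ · (27/10, -15/4)ᵀ = (3, -3/2)ᵀ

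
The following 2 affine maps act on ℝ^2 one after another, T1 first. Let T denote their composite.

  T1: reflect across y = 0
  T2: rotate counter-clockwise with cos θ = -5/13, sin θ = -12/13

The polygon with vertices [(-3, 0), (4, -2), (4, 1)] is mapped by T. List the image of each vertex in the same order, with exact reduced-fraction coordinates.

image vertices: (15/13, 36/13), (4/13, -58/13), (-32/13, -43/13)

T1 reflect across y = 0: (-3, 0) → (-3, 0); (4, -2) → (4, 2); (4, 1) → (4, -1)
T2 rotate counter-clockwise with cos θ = -5/13, sin θ = -12/13: (-3, 0) → (15/13, 36/13); (4, 2) → (4/13, -58/13); (4, -1) → (-32/13, -43/13)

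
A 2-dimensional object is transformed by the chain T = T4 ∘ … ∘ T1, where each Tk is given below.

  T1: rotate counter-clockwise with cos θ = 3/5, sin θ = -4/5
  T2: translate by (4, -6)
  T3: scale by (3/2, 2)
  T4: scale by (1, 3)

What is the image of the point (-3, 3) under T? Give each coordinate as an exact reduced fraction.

T1 rotate counter-clockwise with cos θ = 3/5, sin θ = -4/5: (-3, 3) → (3/5, 21/5)
T2 translate by (4, -6): (3/5, 21/5) → (23/5, -9/5)
T3 scale by (3/2, 2): (23/5, -9/5) → (69/10, -18/5)
T4 scale by (1, 3): (69/10, -18/5) → (69/10, -54/5)

T(p) = (69/10, -54/5)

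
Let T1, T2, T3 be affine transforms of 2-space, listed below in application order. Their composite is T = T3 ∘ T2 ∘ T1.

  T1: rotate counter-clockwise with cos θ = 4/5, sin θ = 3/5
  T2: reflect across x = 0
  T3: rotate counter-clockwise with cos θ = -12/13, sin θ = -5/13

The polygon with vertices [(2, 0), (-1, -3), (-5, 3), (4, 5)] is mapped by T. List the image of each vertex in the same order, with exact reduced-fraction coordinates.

T1 rotate counter-clockwise with cos θ = 4/5, sin θ = 3/5: (2, 0) → (8/5, 6/5); (-1, -3) → (1, -3); (-5, 3) → (-29/5, -3/5); (4, 5) → (1/5, 32/5)
T2 reflect across x = 0: (8/5, 6/5) → (-8/5, 6/5); (1, -3) → (-1, -3); (-29/5, -3/5) → (29/5, -3/5); (1/5, 32/5) → (-1/5, 32/5)
T3 rotate counter-clockwise with cos θ = -12/13, sin θ = -5/13: (-8/5, 6/5) → (126/65, -32/65); (-1, -3) → (-3/13, 41/13); (29/5, -3/5) → (-363/65, -109/65); (-1/5, 32/5) → (172/65, -379/65)

image vertices: (126/65, -32/65), (-3/13, 41/13), (-363/65, -109/65), (172/65, -379/65)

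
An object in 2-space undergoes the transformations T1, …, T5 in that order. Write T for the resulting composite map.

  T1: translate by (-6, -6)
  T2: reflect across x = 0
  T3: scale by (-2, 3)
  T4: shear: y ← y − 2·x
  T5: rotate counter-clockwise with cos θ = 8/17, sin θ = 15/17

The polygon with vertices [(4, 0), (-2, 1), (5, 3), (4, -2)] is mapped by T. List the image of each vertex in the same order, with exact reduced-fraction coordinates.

image vertices: (118/17, -140/17), (-383/17, -104/17), (59/17, -70/17), (208/17, -188/17)

T1 translate by (-6, -6): (4, 0) → (-2, -6); (-2, 1) → (-8, -5); (5, 3) → (-1, -3); (4, -2) → (-2, -8)
T2 reflect across x = 0: (-2, -6) → (2, -6); (-8, -5) → (8, -5); (-1, -3) → (1, -3); (-2, -8) → (2, -8)
T3 scale by (-2, 3): (2, -6) → (-4, -18); (8, -5) → (-16, -15); (1, -3) → (-2, -9); (2, -8) → (-4, -24)
T4 shear: y ← y − 2·x: (-4, -18) → (-4, -10); (-16, -15) → (-16, 17); (-2, -9) → (-2, -5); (-4, -24) → (-4, -16)
T5 rotate counter-clockwise with cos θ = 8/17, sin θ = 15/17: (-4, -10) → (118/17, -140/17); (-16, 17) → (-383/17, -104/17); (-2, -5) → (59/17, -70/17); (-4, -16) → (208/17, -188/17)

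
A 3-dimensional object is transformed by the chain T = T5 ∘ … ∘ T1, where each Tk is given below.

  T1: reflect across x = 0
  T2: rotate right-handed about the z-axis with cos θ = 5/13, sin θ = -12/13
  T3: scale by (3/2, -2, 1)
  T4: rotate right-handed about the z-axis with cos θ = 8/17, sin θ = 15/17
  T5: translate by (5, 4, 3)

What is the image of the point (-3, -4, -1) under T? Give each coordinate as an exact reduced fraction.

T1 reflect across x = 0: (-3, -4, -1) → (3, -4, -1)
T2 rotate right-handed about the z-axis with cos θ = 5/13, sin θ = -12/13: (3, -4, -1) → (-33/13, -56/13, -1)
T3 scale by (3/2, -2, 1): (-33/13, -56/13, -1) → (-99/26, 112/13, -1)
T4 rotate right-handed about the z-axis with cos θ = 8/17, sin θ = 15/17: (-99/26, 112/13, -1) → (-2076/221, 307/442, -1)
T5 translate by (5, 4, 3): (-2076/221, 307/442, -1) → (-971/221, 2075/442, 2)

T(p) = (-971/221, 2075/442, 2)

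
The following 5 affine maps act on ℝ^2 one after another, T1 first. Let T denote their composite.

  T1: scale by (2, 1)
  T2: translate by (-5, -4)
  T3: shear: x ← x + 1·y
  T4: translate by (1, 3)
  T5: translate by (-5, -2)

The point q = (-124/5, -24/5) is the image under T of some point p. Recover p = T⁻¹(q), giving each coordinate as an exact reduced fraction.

p = (-5, -9/5)

T1 = [2 0 0; 0 1 0; 0 0 1]
T2·T1 = [2 0 -5; 0 1 -4; 0 0 1]
T3·…·T1 = [2 1 -9; 0 1 -4; 0 0 1]
T4·…·T1 = [2 1 -8; 0 1 -1; 0 0 1]
T5·…·T1 = [2 1 -13; 0 1 -3; 0 0 1]
det M = 2; M⁻¹ = [1/2 -1/2 5; 0 1 3; 0 0 1]
M⁻¹ · (-124/5, -24/5)ᵀ = (-5, -9/5)ᵀ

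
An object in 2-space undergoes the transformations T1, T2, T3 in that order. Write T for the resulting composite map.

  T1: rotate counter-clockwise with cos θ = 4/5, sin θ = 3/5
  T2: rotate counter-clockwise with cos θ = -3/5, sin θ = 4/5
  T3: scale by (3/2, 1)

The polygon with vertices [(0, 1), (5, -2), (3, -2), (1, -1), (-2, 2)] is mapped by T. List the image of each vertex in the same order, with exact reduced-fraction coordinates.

T1 rotate counter-clockwise with cos θ = 4/5, sin θ = 3/5: (0, 1) → (-3/5, 4/5); (5, -2) → (26/5, 7/5); (3, -2) → (18/5, 1/5); (1, -1) → (7/5, -1/5); (-2, 2) → (-14/5, 2/5)
T2 rotate counter-clockwise with cos θ = -3/5, sin θ = 4/5: (-3/5, 4/5) → (-7/25, -24/25); (26/5, 7/5) → (-106/25, 83/25); (18/5, 1/5) → (-58/25, 69/25); (7/5, -1/5) → (-17/25, 31/25); (-14/5, 2/5) → (34/25, -62/25)
T3 scale by (3/2, 1): (-7/25, -24/25) → (-21/50, -24/25); (-106/25, 83/25) → (-159/25, 83/25); (-58/25, 69/25) → (-87/25, 69/25); (-17/25, 31/25) → (-51/50, 31/25); (34/25, -62/25) → (51/25, -62/25)

image vertices: (-21/50, -24/25), (-159/25, 83/25), (-87/25, 69/25), (-51/50, 31/25), (51/25, -62/25)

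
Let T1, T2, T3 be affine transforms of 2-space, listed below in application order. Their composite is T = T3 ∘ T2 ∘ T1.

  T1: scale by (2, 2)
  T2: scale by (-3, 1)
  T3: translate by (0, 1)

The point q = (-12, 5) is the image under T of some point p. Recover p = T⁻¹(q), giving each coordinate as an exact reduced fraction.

p = (2, 2)

T1 = [2 0 0; 0 2 0; 0 0 1]
T2·T1 = [-6 0 0; 0 2 0; 0 0 1]
T3·…·T1 = [-6 0 0; 0 2 1; 0 0 1]
det M = -12; M⁻¹ = [-1/6 0 0; 0 1/2 -1/2; 0 0 1]
M⁻¹ · (-12, 5)ᵀ = (2, 2)ᵀ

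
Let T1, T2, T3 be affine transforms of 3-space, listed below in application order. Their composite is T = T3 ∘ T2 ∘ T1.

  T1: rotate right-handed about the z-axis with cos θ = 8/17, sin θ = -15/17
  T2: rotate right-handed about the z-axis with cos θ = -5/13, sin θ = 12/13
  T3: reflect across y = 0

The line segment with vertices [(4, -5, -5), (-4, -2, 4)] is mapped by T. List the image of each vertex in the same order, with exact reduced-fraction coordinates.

image vertices: (1415/221, 16/221, -5), (-218/221, 964/221, 4)

T1 rotate right-handed about the z-axis with cos θ = 8/17, sin θ = -15/17: (4, -5, -5) → (-43/17, -100/17, -5); (-4, -2, 4) → (-62/17, 44/17, 4)
T2 rotate right-handed about the z-axis with cos θ = -5/13, sin θ = 12/13: (-43/17, -100/17, -5) → (1415/221, -16/221, -5); (-62/17, 44/17, 4) → (-218/221, -964/221, 4)
T3 reflect across y = 0: (1415/221, -16/221, -5) → (1415/221, 16/221, -5); (-218/221, -964/221, 4) → (-218/221, 964/221, 4)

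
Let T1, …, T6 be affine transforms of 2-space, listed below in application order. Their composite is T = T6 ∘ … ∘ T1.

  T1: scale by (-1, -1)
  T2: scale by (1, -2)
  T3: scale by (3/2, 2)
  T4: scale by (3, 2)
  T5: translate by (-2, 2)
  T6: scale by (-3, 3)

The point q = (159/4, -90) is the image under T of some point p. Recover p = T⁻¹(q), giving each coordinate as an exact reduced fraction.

p = (5/2, -4)

T1 = [-1 0 0; 0 -1 0; 0 0 1]
T2·T1 = [-1 0 0; 0 2 0; 0 0 1]
T3·…·T1 = [-3/2 0 0; 0 4 0; 0 0 1]
T4·…·T1 = [-9/2 0 0; 0 8 0; 0 0 1]
T5·…·T1 = [-9/2 0 -2; 0 8 2; 0 0 1]
T6·…·T1 = [27/2 0 6; 0 24 6; 0 0 1]
det M = 324; M⁻¹ = [2/27 0 -4/9; 0 1/24 -1/4; 0 0 1]
M⁻¹ · (159/4, -90)ᵀ = (5/2, -4)ᵀ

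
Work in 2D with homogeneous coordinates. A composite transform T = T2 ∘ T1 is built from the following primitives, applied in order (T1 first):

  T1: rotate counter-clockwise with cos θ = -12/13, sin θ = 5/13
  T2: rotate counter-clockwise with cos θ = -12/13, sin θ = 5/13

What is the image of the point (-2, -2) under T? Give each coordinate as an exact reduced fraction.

T1 rotate counter-clockwise with cos θ = -12/13, sin θ = 5/13: (-2, -2) → (34/13, 14/13)
T2 rotate counter-clockwise with cos θ = -12/13, sin θ = 5/13: (34/13, 14/13) → (-478/169, 2/169)

T(p) = (-478/169, 2/169)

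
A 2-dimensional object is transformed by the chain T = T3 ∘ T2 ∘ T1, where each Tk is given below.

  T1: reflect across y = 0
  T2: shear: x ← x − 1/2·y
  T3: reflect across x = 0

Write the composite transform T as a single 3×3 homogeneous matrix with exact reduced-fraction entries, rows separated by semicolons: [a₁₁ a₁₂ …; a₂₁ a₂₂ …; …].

T1 = [1 0 0; 0 -1 0; 0 0 1]
T2·T1 = [1 1/2 0; 0 -1 0; 0 0 1]
T3·…·T1 = [-1 -1/2 0; 0 -1 0; 0 0 1]

T = [-1 -1/2 0; 0 -1 0; 0 0 1]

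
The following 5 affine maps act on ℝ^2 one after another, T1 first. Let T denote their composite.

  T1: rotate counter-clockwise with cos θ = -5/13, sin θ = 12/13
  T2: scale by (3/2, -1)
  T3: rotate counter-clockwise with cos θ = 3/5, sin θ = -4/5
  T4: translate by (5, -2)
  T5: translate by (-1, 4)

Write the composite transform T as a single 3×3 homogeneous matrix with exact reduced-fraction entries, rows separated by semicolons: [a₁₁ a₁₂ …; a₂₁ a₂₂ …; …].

T = [-141/130 -34/65 4; -6/65 87/65 2; 0 0 1]

T1 = [-5/13 -12/13 0; 12/13 -5/13 0; 0 0 1]
T2·T1 = [-15/26 -18/13 0; -12/13 5/13 0; 0 0 1]
T3·…·T1 = [-141/130 -34/65 0; -6/65 87/65 0; 0 0 1]
T4·…·T1 = [-141/130 -34/65 5; -6/65 87/65 -2; 0 0 1]
T5·…·T1 = [-141/130 -34/65 4; -6/65 87/65 2; 0 0 1]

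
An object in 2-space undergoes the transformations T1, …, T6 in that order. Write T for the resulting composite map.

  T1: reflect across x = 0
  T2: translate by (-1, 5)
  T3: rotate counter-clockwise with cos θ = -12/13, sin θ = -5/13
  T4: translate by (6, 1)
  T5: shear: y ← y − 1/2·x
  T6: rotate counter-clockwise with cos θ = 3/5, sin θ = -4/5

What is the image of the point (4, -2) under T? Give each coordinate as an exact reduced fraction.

T(p) = (161/65, -1671/130)

T1 reflect across x = 0: (4, -2) → (-4, -2)
T2 translate by (-1, 5): (-4, -2) → (-5, 3)
T3 rotate counter-clockwise with cos θ = -12/13, sin θ = -5/13: (-5, 3) → (75/13, -11/13)
T4 translate by (6, 1): (75/13, -11/13) → (153/13, 2/13)
T5 shear: y ← y − 1/2·x: (153/13, 2/13) → (153/13, -149/26)
T6 rotate counter-clockwise with cos θ = 3/5, sin θ = -4/5: (153/13, -149/26) → (161/65, -1671/130)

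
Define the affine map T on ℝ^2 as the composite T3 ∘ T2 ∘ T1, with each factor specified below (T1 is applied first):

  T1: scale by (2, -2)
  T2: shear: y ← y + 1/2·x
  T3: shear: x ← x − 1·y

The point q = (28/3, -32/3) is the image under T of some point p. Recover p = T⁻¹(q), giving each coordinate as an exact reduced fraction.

p = (-2/3, 5)

T1 = [2 0 0; 0 -2 0; 0 0 1]
T2·T1 = [2 0 0; 1 -2 0; 0 0 1]
T3·…·T1 = [1 2 0; 1 -2 0; 0 0 1]
det M = -4; M⁻¹ = [1/2 1/2 0; 1/4 -1/4 0; 0 0 1]
M⁻¹ · (28/3, -32/3)ᵀ = (-2/3, 5)ᵀ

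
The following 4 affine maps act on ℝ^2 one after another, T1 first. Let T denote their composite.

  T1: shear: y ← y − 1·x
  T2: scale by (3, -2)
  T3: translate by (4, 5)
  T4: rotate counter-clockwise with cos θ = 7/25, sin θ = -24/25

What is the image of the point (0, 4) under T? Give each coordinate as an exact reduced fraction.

T1 shear: y ← y − 1·x: (0, 4) → (0, 4)
T2 scale by (3, -2): (0, 4) → (0, -8)
T3 translate by (4, 5): (0, -8) → (4, -3)
T4 rotate counter-clockwise with cos θ = 7/25, sin θ = -24/25: (4, -3) → (-44/25, -117/25)

T(p) = (-44/25, -117/25)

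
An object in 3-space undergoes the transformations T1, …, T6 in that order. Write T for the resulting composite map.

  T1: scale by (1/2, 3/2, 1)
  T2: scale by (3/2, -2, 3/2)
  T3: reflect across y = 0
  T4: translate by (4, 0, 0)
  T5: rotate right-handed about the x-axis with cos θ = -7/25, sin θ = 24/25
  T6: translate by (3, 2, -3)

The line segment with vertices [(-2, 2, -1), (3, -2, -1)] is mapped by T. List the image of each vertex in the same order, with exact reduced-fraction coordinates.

T1 scale by (1/2, 3/2, 1): (-2, 2, -1) → (-1, 3, -1); (3, -2, -1) → (3/2, -3, -1)
T2 scale by (3/2, -2, 3/2): (-1, 3, -1) → (-3/2, -6, -3/2); (3/2, -3, -1) → (9/4, 6, -3/2)
T3 reflect across y = 0: (-3/2, -6, -3/2) → (-3/2, 6, -3/2); (9/4, 6, -3/2) → (9/4, -6, -3/2)
T4 translate by (4, 0, 0): (-3/2, 6, -3/2) → (5/2, 6, -3/2); (9/4, -6, -3/2) → (25/4, -6, -3/2)
T5 rotate right-handed about the x-axis with cos θ = -7/25, sin θ = 24/25: (5/2, 6, -3/2) → (5/2, -6/25, 309/50); (25/4, -6, -3/2) → (25/4, 78/25, -267/50)
T6 translate by (3, 2, -3): (5/2, -6/25, 309/50) → (11/2, 44/25, 159/50); (25/4, 78/25, -267/50) → (37/4, 128/25, -417/50)

image vertices: (11/2, 44/25, 159/50), (37/4, 128/25, -417/50)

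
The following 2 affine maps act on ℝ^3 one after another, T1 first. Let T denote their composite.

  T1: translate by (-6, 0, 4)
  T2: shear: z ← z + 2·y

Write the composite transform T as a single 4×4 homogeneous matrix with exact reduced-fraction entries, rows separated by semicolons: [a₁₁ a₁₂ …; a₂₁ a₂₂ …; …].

T1 = [1 0 0 -6; 0 1 0 0; 0 0 1 4; 0 0 0 1]
T2·T1 = [1 0 0 -6; 0 1 0 0; 0 2 1 4; 0 0 0 1]

T = [1 0 0 -6; 0 1 0 0; 0 2 1 4; 0 0 0 1]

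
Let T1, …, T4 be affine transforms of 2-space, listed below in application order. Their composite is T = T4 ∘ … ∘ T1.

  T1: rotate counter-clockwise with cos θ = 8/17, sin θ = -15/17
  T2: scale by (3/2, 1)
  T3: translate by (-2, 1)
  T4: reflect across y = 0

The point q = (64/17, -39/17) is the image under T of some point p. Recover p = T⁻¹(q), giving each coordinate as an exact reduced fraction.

p = (2/3, 4)

T1 = [8/17 15/17 0; -15/17 8/17 0; 0 0 1]
T2·T1 = [12/17 45/34 0; -15/17 8/17 0; 0 0 1]
T3·…·T1 = [12/17 45/34 -2; -15/17 8/17 1; 0 0 1]
T4·…·T1 = [12/17 45/34 -2; 15/17 -8/17 -1; 0 0 1]
det M = -3/2; M⁻¹ = [16/51 15/17 77/51; 10/17 -8/17 12/17; 0 0 1]
M⁻¹ · (64/17, -39/17)ᵀ = (2/3, 4)ᵀ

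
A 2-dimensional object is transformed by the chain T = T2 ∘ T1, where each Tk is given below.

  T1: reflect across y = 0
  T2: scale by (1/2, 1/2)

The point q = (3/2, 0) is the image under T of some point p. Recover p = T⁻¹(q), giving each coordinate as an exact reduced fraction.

p = (3, 0)

T1 = [1 0 0; 0 -1 0; 0 0 1]
T2·T1 = [1/2 0 0; 0 -1/2 0; 0 0 1]
det M = -1/4; M⁻¹ = [2 0 0; 0 -2 0; 0 0 1]
M⁻¹ · (3/2, 0)ᵀ = (3, 0)ᵀ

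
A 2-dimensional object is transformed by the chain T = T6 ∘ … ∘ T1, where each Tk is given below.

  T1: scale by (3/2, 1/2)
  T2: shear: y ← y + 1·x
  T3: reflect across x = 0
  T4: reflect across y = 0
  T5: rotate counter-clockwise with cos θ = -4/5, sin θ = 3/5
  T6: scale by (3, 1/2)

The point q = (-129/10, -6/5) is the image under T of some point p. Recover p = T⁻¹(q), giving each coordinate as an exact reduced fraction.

p = (-4/3, -5)

T1 = [3/2 0 0; 0 1/2 0; 0 0 1]
T2·T1 = [3/2 0 0; 3/2 1/2 0; 0 0 1]
T3·…·T1 = [-3/2 0 0; 3/2 1/2 0; 0 0 1]
T4·…·T1 = [-3/2 0 0; -3/2 -1/2 0; 0 0 1]
T5·…·T1 = [21/10 3/10 0; 3/10 2/5 0; 0 0 1]
T6·…·T1 = [63/10 9/10 0; 3/20 1/5 0; 0 0 1]
det M = 9/8; M⁻¹ = [8/45 -4/5 0; -2/15 28/5 0; 0 0 1]
M⁻¹ · (-129/10, -6/5)ᵀ = (-4/3, -5)ᵀ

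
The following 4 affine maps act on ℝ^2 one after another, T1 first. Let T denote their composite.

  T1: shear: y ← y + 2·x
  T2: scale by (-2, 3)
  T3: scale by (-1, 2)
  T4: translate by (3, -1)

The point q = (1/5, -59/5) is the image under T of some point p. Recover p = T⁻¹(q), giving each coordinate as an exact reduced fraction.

T1 = [1 0 0; 2 1 0; 0 0 1]
T2·T1 = [-2 0 0; 6 3 0; 0 0 1]
T3·…·T1 = [2 0 0; 12 6 0; 0 0 1]
T4·…·T1 = [2 0 3; 12 6 -1; 0 0 1]
det M = 12; M⁻¹ = [1/2 0 -3/2; -1 1/6 19/6; 0 0 1]
M⁻¹ · (1/5, -59/5)ᵀ = (-7/5, 1)ᵀ

p = (-7/5, 1)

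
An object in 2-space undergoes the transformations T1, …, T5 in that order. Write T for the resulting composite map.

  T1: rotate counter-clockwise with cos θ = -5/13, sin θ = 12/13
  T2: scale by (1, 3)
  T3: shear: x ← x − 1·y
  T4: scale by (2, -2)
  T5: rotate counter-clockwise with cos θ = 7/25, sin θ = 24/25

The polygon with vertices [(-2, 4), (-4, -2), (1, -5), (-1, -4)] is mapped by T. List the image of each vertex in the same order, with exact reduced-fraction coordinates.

image vertices: (-1004/65, 1272/65), (-652/65, 1836/65), (4544/325, -4242/325), (1558/325, 1056/325)

T1 rotate counter-clockwise with cos θ = -5/13, sin θ = 12/13: (-2, 4) → (-38/13, -44/13); (-4, -2) → (44/13, -38/13); (1, -5) → (55/13, 37/13); (-1, -4) → (53/13, 8/13)
T2 scale by (1, 3): (-38/13, -44/13) → (-38/13, -132/13); (44/13, -38/13) → (44/13, -114/13); (55/13, 37/13) → (55/13, 111/13); (53/13, 8/13) → (53/13, 24/13)
T3 shear: x ← x − 1·y: (-38/13, -132/13) → (94/13, -132/13); (44/13, -114/13) → (158/13, -114/13); (55/13, 111/13) → (-56/13, 111/13); (53/13, 24/13) → (29/13, 24/13)
T4 scale by (2, -2): (94/13, -132/13) → (188/13, 264/13); (158/13, -114/13) → (316/13, 228/13); (-56/13, 111/13) → (-112/13, -222/13); (29/13, 24/13) → (58/13, -48/13)
T5 rotate counter-clockwise with cos θ = 7/25, sin θ = 24/25: (188/13, 264/13) → (-1004/65, 1272/65); (316/13, 228/13) → (-652/65, 1836/65); (-112/13, -222/13) → (4544/325, -4242/325); (58/13, -48/13) → (1558/325, 1056/325)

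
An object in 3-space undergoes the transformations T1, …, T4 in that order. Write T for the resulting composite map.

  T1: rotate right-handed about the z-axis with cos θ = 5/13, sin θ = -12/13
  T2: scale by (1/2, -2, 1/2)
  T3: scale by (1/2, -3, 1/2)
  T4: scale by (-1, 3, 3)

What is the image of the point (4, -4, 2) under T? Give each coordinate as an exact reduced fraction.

T(p) = (7/13, -1224/13, 3/2)

T1 rotate right-handed about the z-axis with cos θ = 5/13, sin θ = -12/13: (4, -4, 2) → (-28/13, -68/13, 2)
T2 scale by (1/2, -2, 1/2): (-28/13, -68/13, 2) → (-14/13, 136/13, 1)
T3 scale by (1/2, -3, 1/2): (-14/13, 136/13, 1) → (-7/13, -408/13, 1/2)
T4 scale by (-1, 3, 3): (-7/13, -408/13, 1/2) → (7/13, -1224/13, 3/2)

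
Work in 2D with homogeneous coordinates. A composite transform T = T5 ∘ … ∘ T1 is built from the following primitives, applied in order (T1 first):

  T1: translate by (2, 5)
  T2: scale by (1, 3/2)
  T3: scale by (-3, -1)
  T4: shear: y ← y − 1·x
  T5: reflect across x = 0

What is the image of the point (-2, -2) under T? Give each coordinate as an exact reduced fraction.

T1 translate by (2, 5): (-2, -2) → (0, 3)
T2 scale by (1, 3/2): (0, 3) → (0, 9/2)
T3 scale by (-3, -1): (0, 9/2) → (0, -9/2)
T4 shear: y ← y − 1·x: (0, -9/2) → (0, -9/2)
T5 reflect across x = 0: (0, -9/2) → (0, -9/2)

T(p) = (0, -9/2)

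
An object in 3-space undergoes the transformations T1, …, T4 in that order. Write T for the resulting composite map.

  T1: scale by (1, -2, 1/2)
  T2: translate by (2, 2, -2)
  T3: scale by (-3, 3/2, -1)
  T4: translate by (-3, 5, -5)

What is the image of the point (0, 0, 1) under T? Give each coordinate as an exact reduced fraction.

T1 scale by (1, -2, 1/2): (0, 0, 1) → (0, 0, 1/2)
T2 translate by (2, 2, -2): (0, 0, 1/2) → (2, 2, -3/2)
T3 scale by (-3, 3/2, -1): (2, 2, -3/2) → (-6, 3, 3/2)
T4 translate by (-3, 5, -5): (-6, 3, 3/2) → (-9, 8, -7/2)

T(p) = (-9, 8, -7/2)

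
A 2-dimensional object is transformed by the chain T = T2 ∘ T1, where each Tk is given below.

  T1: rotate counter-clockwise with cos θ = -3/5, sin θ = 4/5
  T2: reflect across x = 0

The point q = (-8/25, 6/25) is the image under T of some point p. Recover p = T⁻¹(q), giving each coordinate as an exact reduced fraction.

T1 = [-3/5 -4/5 0; 4/5 -3/5 0; 0 0 1]
T2·T1 = [3/5 4/5 0; 4/5 -3/5 0; 0 0 1]
det M = -1; M⁻¹ = [3/5 4/5 0; 4/5 -3/5 0; 0 0 1]
M⁻¹ · (-8/25, 6/25)ᵀ = (0, -2/5)ᵀ

p = (0, -2/5)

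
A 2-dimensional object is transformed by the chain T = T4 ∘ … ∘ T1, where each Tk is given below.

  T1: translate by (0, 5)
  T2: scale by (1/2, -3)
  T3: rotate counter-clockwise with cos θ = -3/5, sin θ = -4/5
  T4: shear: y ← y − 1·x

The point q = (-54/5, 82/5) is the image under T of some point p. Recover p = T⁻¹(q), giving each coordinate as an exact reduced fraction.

T1 = [1 0 0; 0 1 5; 0 0 1]
T2·T1 = [1/2 0 0; 0 -3 -15; 0 0 1]
T3·…·T1 = [-3/10 -12/5 -12; -2/5 9/5 9; 0 0 1]
T4·…·T1 = [-3/10 -12/5 -12; -1/10 21/5 21; 0 0 1]
det M = -3/2; M⁻¹ = [-14/5 -8/5 0; -1/15 1/5 -5; 0 0 1]
M⁻¹ · (-54/5, 82/5)ᵀ = (4, -1)ᵀ

p = (4, -1)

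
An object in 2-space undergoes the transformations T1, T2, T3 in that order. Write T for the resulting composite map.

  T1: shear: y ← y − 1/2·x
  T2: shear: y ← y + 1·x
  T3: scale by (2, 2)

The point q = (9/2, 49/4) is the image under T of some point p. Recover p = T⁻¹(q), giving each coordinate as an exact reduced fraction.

T1 = [1 0 0; -1/2 1 0; 0 0 1]
T2·T1 = [1 0 0; 1/2 1 0; 0 0 1]
T3·…·T1 = [2 0 0; 1 2 0; 0 0 1]
det M = 4; M⁻¹ = [1/2 0 0; -1/4 1/2 0; 0 0 1]
M⁻¹ · (9/2, 49/4)ᵀ = (9/4, 5)ᵀ

p = (9/4, 5)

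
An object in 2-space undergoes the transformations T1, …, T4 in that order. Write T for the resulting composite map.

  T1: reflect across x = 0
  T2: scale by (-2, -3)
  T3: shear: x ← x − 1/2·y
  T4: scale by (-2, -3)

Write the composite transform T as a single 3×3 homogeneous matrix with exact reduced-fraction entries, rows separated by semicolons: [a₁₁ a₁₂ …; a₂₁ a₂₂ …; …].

T = [-4 -3 0; 0 9 0; 0 0 1]

T1 = [-1 0 0; 0 1 0; 0 0 1]
T2·T1 = [2 0 0; 0 -3 0; 0 0 1]
T3·…·T1 = [2 3/2 0; 0 -3 0; 0 0 1]
T4·…·T1 = [-4 -3 0; 0 9 0; 0 0 1]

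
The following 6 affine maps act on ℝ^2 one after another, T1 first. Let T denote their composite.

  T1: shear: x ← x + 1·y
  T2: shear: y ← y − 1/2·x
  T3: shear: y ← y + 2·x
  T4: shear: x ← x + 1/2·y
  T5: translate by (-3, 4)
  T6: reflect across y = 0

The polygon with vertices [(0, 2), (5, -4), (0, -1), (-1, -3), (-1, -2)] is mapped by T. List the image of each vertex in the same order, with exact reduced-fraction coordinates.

image vertices: (3/2, -9), (-13/4, -3/2), (-21/4, -3/2), (-23/2, 5), (-37/4, 5/2)

T1 shear: x ← x + 1·y: (0, 2) → (2, 2); (5, -4) → (1, -4); (0, -1) → (-1, -1); (-1, -3) → (-4, -3); (-1, -2) → (-3, -2)
T2 shear: y ← y − 1/2·x: (2, 2) → (2, 1); (1, -4) → (1, -9/2); (-1, -1) → (-1, -1/2); (-4, -3) → (-4, -1); (-3, -2) → (-3, -1/2)
T3 shear: y ← y + 2·x: (2, 1) → (2, 5); (1, -9/2) → (1, -5/2); (-1, -1/2) → (-1, -5/2); (-4, -1) → (-4, -9); (-3, -1/2) → (-3, -13/2)
T4 shear: x ← x + 1/2·y: (2, 5) → (9/2, 5); (1, -5/2) → (-1/4, -5/2); (-1, -5/2) → (-9/4, -5/2); (-4, -9) → (-17/2, -9); (-3, -13/2) → (-25/4, -13/2)
T5 translate by (-3, 4): (9/2, 5) → (3/2, 9); (-1/4, -5/2) → (-13/4, 3/2); (-9/4, -5/2) → (-21/4, 3/2); (-17/2, -9) → (-23/2, -5); (-25/4, -13/2) → (-37/4, -5/2)
T6 reflect across y = 0: (3/2, 9) → (3/2, -9); (-13/4, 3/2) → (-13/4, -3/2); (-21/4, 3/2) → (-21/4, -3/2); (-23/2, -5) → (-23/2, 5); (-37/4, -5/2) → (-37/4, 5/2)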